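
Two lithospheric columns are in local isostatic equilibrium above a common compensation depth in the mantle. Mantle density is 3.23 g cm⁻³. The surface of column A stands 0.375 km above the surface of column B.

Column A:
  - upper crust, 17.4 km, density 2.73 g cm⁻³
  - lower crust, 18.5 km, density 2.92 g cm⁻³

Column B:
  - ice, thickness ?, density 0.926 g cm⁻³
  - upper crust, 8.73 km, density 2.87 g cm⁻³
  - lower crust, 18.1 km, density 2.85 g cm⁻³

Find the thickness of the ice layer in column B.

1.39 km

Take the compensation level at the base of the deeper column (depth z_c below the surface of column A) and equate Σ ρ_i t_i down to z_c; mantle fills any gap and the z_c terms cancel.
Column A: 17.4×2.73 + 18.5×2.92 + (z_c − 35.9)×3.23
Column B: 0.375×0 + x×0.926 + 8.73×2.87 + 18.1×2.85 + (z_c − 0.375 − 26.83 − x)×3.23
The z_c×3.23 term appears on both sides and cancels. Collect the known terms of each column as K = Σ(ρt)_known − 3.23 × (depth of known layers): K_A = 101.522 − 3.23×35.9 = −14.435; K_B = 76.6401 − 3.23×(0.375 + 26.83) = −11.23205.
Balance: K_A = K_B − x×(3.23 − 0.926), so x = (K_B − K_A)/(3.23 − 0.926) = 3.20295/2.304 = 1.39 km.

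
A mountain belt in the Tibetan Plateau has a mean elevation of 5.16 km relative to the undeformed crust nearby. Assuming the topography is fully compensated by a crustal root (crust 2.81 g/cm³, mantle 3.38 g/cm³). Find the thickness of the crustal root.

In Airy isostatic equilibrium: the weight of the topography is balanced by the buoyancy of the root, ρ_c h = (ρ_m − ρ_c) r.
r = h · ρ_c / (ρ_m − ρ_c) = 5.16 km × 2.81 / (3.38 − 2.81) = 25.4 km.

25.4 km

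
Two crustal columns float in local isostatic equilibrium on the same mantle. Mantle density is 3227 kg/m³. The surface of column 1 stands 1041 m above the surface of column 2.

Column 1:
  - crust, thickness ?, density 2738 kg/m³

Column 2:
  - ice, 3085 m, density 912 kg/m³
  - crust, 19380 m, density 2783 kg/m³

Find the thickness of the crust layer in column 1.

Take the compensation level at the base of the deeper column (depth z_c below the surface of column 1) and equate Σ ρ_i t_i down to z_c; mantle fills any gap and the z_c terms cancel.
Column 1: x×2738 + (z_c − 0 − x)×3227
Column 2: 1041×0 + 3085×912 + 19380×2783 + (z_c − 1041 − 22465)×3227
The z_c×3227 term appears on both sides and cancels. Collect the known terms of each column as K = Σ(ρt)_known − 3227 × (depth of known layers): K_1 = 0 − 3227×0 = 0; K_2 = 56748060 − 3227×(1041 + 22465) = −19105802.
Balance: K_1 − x×(3227 − 2738) = K_2, so x = (K_1 − K_2)/(3227 − 2738) = 19105800/489 = 39100 m.

39100 m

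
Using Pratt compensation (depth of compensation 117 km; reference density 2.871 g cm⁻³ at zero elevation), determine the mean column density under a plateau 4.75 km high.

2.76 g cm⁻³

Pratt balance: ρ_ref D = ρ (D + h).
ρ = ρ_ref D/(D + h) = 2.871 × 117 km/(117 km + 4.75 km) = 2.76 g cm⁻³.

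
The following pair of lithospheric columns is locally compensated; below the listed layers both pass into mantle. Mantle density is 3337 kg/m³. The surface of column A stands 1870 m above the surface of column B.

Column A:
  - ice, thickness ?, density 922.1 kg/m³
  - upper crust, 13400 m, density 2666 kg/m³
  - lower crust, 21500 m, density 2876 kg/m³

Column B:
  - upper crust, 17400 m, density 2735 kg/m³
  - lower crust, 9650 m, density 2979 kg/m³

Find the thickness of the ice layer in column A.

525 m

Take the compensation level at the base of the deeper column (depth z_c below the surface of column A) and equate Σ ρ_i t_i down to z_c; mantle fills any gap and the z_c terms cancel.
Column A: x×922.1 + 13400×2666 + 21500×2876 + (z_c − 34900 − x)×3337
Column B: 1870×0 + 17400×2735 + 9650×2979 + (z_c − 1870 − 27050)×3337
The z_c×3337 term appears on both sides and cancels. Collect the known terms of each column as K = Σ(ρt)_known − 3337 × (depth of known layers): K_A = 97558400 − 3337×34900 = −18902900; K_B = 76336350 − 3337×(1870 + 27050) = −20169690.
Balance: K_A − x×(3337 − 922.1) = K_B, so x = (K_A − K_B)/(3337 − 922.1) = 1266790/2414.9 = 525 m.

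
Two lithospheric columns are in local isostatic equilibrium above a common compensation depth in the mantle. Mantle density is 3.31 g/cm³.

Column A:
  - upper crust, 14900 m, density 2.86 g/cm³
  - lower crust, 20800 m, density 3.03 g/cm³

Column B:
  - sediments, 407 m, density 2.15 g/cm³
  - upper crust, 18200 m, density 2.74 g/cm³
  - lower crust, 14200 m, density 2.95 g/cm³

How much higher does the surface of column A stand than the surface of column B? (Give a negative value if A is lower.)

−1040 m

For any compensation level in the mantle, the mantle terms cancel and isostasy reduces to e = (Σt_A − Σt_B) − (Σ(ρt)_A − Σ(ρt)_B) / ρ_m.
Σt_A = 35700 m; Σt_B = 32807 m; Σ(ρt)_A = 105638; Σ(ρt)_B = 92633.05 (in m·g/cm³).
e = (35700 − 32807) − (105638 − 92633.05) / 3.31 = −1040 m.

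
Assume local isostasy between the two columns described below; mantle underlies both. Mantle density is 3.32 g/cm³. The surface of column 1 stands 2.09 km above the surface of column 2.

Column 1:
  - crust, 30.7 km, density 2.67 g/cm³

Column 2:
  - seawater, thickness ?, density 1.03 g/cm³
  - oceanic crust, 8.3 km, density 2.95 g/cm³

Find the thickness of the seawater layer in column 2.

4.34 km

Take the compensation level at the base of the deeper column (depth z_c below the surface of column 1) and equate Σ ρ_i t_i down to z_c; mantle fills any gap and the z_c terms cancel.
Column 1: 30.7×2.67 + (z_c − 30.7)×3.32
Column 2: 2.09×0 + x×1.03 + 8.3×2.95 + (z_c − 2.09 − 8.3 − x)×3.32
The z_c×3.32 term appears on both sides and cancels. Collect the known terms of each column as K = Σ(ρt)_known − 3.32 × (depth of known layers): K_1 = 81.969 − 3.32×30.7 = −19.955; K_2 = 24.485 − 3.32×(2.09 + 8.3) = −10.0098.
Balance: K_1 = K_2 − x×(3.32 − 1.03), so x = (K_2 − K_1)/(3.32 − 1.03) = 9.9452/2.29 = 4.34 km.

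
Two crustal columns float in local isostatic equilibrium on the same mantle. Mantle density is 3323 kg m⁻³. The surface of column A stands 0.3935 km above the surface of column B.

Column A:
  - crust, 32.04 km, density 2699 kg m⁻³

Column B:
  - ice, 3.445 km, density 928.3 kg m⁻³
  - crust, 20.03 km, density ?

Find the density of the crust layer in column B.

Take the compensation level at the base of the deeper column (depth z_c below the surface of column A) and equate Σ ρ_i t_i down to z_c; mantle fills any gap and the z_c terms cancel.
Column A: 32.04×2699 + (z_c − 32.04)×3323
Column B: 0.3935×0 + 3.445×928.3 + 20.03×ρ + (z_c − 0.3935 − 23.475)×3323
The z_c×3323 term appears on both sides and cancels. Collect the known terms of each column as K = Σ(ρt)_known − 3323 × (depth of known layers): K_A = 86475.96 − 3323×32.04 = −19992.96; K_B = 3197.9935 − 3323×(0.3935 + 23.475) = −76117.032.
Balance: K_A = K_B + 20.03×ρ, so ρ = (K_A − K_B)/20.03 = 56124.1/20.03 = 2800 kg m⁻³.

2800 kg m⁻³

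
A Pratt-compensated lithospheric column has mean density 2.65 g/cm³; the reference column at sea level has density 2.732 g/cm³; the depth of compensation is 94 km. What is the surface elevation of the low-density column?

2.91 km

ρ_ref D = ρ (D + h) → h = D (ρ_ref − ρ)/ρ.
h = 94 km × (2.732 − 2.65)/2.65 = 2.91 km.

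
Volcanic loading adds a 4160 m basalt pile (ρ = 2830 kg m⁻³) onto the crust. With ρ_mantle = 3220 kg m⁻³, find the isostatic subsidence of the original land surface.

3660 m

Subaerial loading: s = t ρ_load / ρ_m.
s = 4160 m × 2830/3220 = 3660 m.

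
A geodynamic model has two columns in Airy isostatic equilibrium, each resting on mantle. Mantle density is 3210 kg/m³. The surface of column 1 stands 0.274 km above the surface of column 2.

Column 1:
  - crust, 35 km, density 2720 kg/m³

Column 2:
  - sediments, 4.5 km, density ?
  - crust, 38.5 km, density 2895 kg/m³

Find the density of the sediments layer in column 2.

2290 kg/m³

Take the compensation level at the base of the deeper column (depth z_c below the surface of column 1) and equate Σ ρ_i t_i down to z_c; mantle fills any gap and the z_c terms cancel.
Column 1: 35×2720 + (z_c − 35)×3210
Column 2: 0.274×0 + 4.5×ρ + 38.5×2895 + (z_c − 0.274 − 43)×3210
The z_c×3210 term appears on both sides and cancels. Collect the known terms of each column as K = Σ(ρt)_known − 3210 × (depth of known layers): K_1 = 95200 − 3210×35 = −17150; K_2 = 111457.5 − 3210×(0.274 + 43) = −27452.04.
Balance: K_1 = K_2 + 4.5×ρ, so ρ = (K_1 − K_2)/4.5 = 10302/4.5 = 2290 kg/m³.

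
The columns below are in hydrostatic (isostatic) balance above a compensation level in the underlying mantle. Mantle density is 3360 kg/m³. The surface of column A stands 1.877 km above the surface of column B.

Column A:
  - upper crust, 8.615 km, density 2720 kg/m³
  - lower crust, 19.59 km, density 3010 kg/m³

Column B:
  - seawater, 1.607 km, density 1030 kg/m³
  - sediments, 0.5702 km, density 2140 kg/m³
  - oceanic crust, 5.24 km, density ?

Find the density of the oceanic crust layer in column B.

3050 kg/m³

Take the compensation level at the base of the deeper column (depth z_c below the surface of column A) and equate Σ ρ_i t_i down to z_c; mantle fills any gap and the z_c terms cancel.
Column A: 8.615×2720 + 19.59×3010 + (z_c − 28.205)×3360
Column B: 1.877×0 + 1.607×1030 + 0.5702×2140 + 5.24×ρ + (z_c − 1.877 − 7.4172)×3360
The z_c×3360 term appears on both sides and cancels. Collect the known terms of each column as K = Σ(ρt)_known − 3360 × (depth of known layers): K_A = 82398.7 − 3360×28.205 = −12370.1; K_B = 2875.438 − 3360×(1.877 + 7.4172) = −28353.074.
Balance: K_A = K_B + 5.24×ρ, so ρ = (K_A − K_B)/5.24 = 15983/5.24 = 3050 kg/m³.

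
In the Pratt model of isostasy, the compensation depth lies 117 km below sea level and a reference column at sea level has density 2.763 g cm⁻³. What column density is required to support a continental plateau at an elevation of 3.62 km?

Pratt balance: ρ_ref D = ρ (D + h).
ρ = ρ_ref D/(D + h) = 2.763 × 117 km/(117 km + 3.62 km) = 2.68 g cm⁻³.

2.68 g cm⁻³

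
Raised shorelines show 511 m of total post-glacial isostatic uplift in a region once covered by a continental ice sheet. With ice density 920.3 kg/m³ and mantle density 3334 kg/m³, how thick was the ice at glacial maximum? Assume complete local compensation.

u = t ρ_ice/ρ_m → t = u ρ_m/ρ_ice = 511 m × 3334/920.3 = 1850 m.

1850 m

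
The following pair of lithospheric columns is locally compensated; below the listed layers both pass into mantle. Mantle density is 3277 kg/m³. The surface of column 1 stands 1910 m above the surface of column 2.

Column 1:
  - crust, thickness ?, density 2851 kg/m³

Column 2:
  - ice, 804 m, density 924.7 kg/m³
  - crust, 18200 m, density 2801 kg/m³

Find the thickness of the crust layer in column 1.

39500 m

Take the compensation level at the base of the deeper column (depth z_c below the surface of column 1) and equate Σ ρ_i t_i down to z_c; mantle fills any gap and the z_c terms cancel.
Column 1: x×2851 + (z_c − 0 − x)×3277
Column 2: 1910×0 + 804×924.7 + 18200×2801 + (z_c − 1910 − 19004)×3277
The z_c×3277 term appears on both sides and cancels. Collect the known terms of each column as K = Σ(ρt)_known − 3277 × (depth of known layers): K_1 = 0 − 3277×0 = 0; K_2 = 51721658.8 − 3277×(1910 + 19004) = −16813519.2.
Balance: K_1 − x×(3277 − 2851) = K_2, so x = (K_1 − K_2)/(3277 − 2851) = 16813500/426 = 39500 m.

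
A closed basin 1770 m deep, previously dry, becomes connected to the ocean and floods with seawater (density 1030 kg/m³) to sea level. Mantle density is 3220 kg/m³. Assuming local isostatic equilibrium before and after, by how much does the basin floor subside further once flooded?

After flooding the water column is d + s deep. Its weight must equal the weight of mantle displaced by the extra subsidence s: (d + s) ρ_w = s ρ_m.
s = d ρ_w / (ρ_m − ρ_w) = 1770 m × 1030/(3220 − 1030) = 832 m.

832 m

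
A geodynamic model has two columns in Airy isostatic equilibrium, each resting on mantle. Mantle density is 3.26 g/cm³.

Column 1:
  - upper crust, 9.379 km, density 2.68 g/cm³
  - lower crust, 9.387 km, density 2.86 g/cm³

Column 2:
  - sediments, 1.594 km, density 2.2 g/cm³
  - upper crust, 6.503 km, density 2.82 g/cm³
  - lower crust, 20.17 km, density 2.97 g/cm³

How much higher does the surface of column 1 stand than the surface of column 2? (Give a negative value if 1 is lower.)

−0.37 km

For any compensation level in the mantle, the mantle terms cancel and isostasy reduces to e = (Σt_1 − Σt_2) − (Σ(ρt)_1 − Σ(ρt)_2) / ρ_m.
Σt_1 = 18.766 km; Σt_2 = 28.267 km; Σ(ρt)_1 = 51.98254; Σ(ρt)_2 = 81.75016 (in km·g/cm³).
e = (18.766 − 28.267) − (51.98254 − 81.75016) / 3.26 = −0.37 km.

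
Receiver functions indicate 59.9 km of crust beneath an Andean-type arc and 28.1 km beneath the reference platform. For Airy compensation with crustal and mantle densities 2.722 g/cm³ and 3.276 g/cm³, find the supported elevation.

5.38 km

Excess crust Δ = 59.9 km − 28.1 km = 31.8 km, split between elevation h and root r with h + r = Δ.
Airy balance ρ_c h = (ρ_m − ρ_c) r gives r = h ρ_c/(ρ_m − ρ_c), so h (1 + ρ_c/(ρ_m − ρ_c)) = Δ, i.e. h = Δ (ρ_m − ρ_c)/ρ_m.
h = 31.8 km × 0.554/3.276 = 5.38 km.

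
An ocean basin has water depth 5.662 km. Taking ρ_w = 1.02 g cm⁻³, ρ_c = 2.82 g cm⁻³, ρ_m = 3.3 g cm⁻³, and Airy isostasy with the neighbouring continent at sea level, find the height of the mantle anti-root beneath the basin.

21.2 km

In Airy isostatic equilibrium: replacing crust with seawater at the top is compensated by replacing crust with mantle at the base: d (ρ_c − ρ_w) = a (ρ_m − ρ_c).
a = d (ρ_c − ρ_w)/(ρ_m − ρ_c) = 5.662 km × 1.8/0.48 = 21.2 km.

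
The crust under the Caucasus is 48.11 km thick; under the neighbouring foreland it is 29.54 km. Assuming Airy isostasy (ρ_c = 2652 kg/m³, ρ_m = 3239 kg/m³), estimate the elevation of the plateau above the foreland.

Excess crust Δ = 48.11 km − 29.54 km = 18.57 km, split between elevation h and root r with h + r = Δ.
Airy balance ρ_c h = (ρ_m − ρ_c) r gives r = h ρ_c/(ρ_m − ρ_c), so h (1 + ρ_c/(ρ_m − ρ_c)) = Δ, i.e. h = Δ (ρ_m − ρ_c)/ρ_m.
h = 18.57 km × 587/3239 = 3.37 km.

3.37 km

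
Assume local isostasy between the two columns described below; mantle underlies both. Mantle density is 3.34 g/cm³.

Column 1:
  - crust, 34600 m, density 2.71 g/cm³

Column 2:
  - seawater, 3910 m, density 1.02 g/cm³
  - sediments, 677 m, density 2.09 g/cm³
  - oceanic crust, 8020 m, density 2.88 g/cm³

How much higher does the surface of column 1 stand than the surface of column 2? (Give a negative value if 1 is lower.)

2450 m

For any compensation level in the mantle, the mantle terms cancel and isostasy reduces to e = (Σt_1 − Σt_2) − (Σ(ρt)_1 − Σ(ρt)_2) / ρ_m.
Σt_1 = 34600 m; Σt_2 = 12607 m; Σ(ρt)_1 = 93766; Σ(ρt)_2 = 28500.73 (in m·g/cm³).
e = (34600 − 12607) − (93766 − 28500.73) / 3.34 = 2450 m.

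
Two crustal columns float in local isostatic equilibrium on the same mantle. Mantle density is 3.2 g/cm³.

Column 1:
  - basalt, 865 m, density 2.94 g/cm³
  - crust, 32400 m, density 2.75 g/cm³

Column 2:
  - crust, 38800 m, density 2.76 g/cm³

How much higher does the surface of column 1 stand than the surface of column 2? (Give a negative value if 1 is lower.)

−708 m

For any compensation level in the mantle, the mantle terms cancel and isostasy reduces to e = (Σt_1 − Σt_2) − (Σ(ρt)_1 − Σ(ρt)_2) / ρ_m.
Σt_1 = 33265 m; Σt_2 = 38800 m; Σ(ρt)_1 = 91643.1; Σ(ρt)_2 = 107088 (in m·g/cm³).
e = (33265 − 38800) − (91643.1 − 107088) / 3.2 = −708 m.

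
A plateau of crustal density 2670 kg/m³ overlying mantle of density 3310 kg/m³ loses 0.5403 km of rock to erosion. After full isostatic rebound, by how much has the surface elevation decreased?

0.104 km

Rebound u = e ρ_c/ρ_m = 0.5403 km × 2670/3310 = 0.4358 km.
Net surface drop = e − u = 0.5403 km − 0.4358 km = e (ρ_m − ρ_c)/ρ_m = 0.104 km.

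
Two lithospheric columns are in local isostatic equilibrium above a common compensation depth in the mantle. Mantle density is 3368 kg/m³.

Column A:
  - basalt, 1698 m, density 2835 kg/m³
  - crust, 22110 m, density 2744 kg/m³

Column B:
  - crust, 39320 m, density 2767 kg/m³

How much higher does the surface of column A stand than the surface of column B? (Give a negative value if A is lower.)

−2650 m

For any compensation level in the mantle, the mantle terms cancel and isostasy reduces to e = (Σt_A − Σt_B) − (Σ(ρt)_A − Σ(ρt)_B) / ρ_m.
Σt_A = 23808 m; Σt_B = 39320 m; Σ(ρt)_A = 65483670; Σ(ρt)_B = 108798440 (in m·kg/m³).
e = (23808 − 39320) − (65483670 − 108798440) / 3368 = −2650 m.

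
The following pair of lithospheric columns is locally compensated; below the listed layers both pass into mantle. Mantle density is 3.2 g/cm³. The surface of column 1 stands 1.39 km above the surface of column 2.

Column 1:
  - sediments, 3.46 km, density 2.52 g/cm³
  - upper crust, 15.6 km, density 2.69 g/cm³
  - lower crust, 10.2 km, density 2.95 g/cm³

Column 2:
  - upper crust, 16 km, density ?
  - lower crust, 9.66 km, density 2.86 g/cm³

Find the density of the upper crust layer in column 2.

2.88 g/cm³

Take the compensation level at the base of the deeper column (depth z_c below the surface of column 1) and equate Σ ρ_i t_i down to z_c; mantle fills any gap and the z_c terms cancel.
Column 1: 3.46×2.52 + 15.6×2.69 + 10.2×2.95 + (z_c − 29.26)×3.2
Column 2: 1.39×0 + 16×ρ + 9.66×2.86 + (z_c − 1.39 − 25.66)×3.2
The z_c×3.2 term appears on both sides and cancels. Collect the known terms of each column as K = Σ(ρt)_known − 3.2 × (depth of known layers): K_1 = 80.7732 − 3.2×29.26 = −12.8588; K_2 = 27.6276 − 3.2×(1.39 + 25.66) = −58.9324.
Balance: K_1 = K_2 + 16×ρ, so ρ = (K_1 − K_2)/16 = 46.0736/16 = 2.88 g/cm³.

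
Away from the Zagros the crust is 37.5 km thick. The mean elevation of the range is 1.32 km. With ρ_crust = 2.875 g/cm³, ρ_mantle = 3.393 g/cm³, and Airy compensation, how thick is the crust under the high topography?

Root depth r = h ρ_c / (ρ_m − ρ_c) = 1.32 km × 2.875 / 0.518 = 7.326 km.
Total thickness = T + h + r = 37.5 km + 1.32 km + 7.326 km = 46.1 km.

46.1 km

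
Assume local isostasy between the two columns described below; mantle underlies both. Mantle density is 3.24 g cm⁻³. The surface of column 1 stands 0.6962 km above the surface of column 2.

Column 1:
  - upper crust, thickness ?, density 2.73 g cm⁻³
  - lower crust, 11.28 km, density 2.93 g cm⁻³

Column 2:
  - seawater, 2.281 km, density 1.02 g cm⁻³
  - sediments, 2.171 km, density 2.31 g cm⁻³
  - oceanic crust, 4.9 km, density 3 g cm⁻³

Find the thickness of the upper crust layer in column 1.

Take the compensation level at the base of the deeper column (depth z_c below the surface of column 1) and equate Σ ρ_i t_i down to z_c; mantle fills any gap and the z_c terms cancel.
Column 1: x×2.73 + 11.28×2.93 + (z_c − 11.28 − x)×3.24
Column 2: 0.6962×0 + 2.281×1.02 + 2.171×2.31 + 4.9×3 + (z_c − 0.6962 − 9.352)×3.24
The z_c×3.24 term appears on both sides and cancels. Collect the known terms of each column as K = Σ(ρt)_known − 3.24 × (depth of known layers): K_1 = 33.0504 − 3.24×11.28 = −3.4968; K_2 = 22.04163 − 3.24×(0.6962 + 9.352) = −10.514538.
Balance: K_1 − x×(3.24 − 2.73) = K_2, so x = (K_1 − K_2)/(3.24 − 2.73) = 7.01774/0.51 = 13.8 km.

13.8 km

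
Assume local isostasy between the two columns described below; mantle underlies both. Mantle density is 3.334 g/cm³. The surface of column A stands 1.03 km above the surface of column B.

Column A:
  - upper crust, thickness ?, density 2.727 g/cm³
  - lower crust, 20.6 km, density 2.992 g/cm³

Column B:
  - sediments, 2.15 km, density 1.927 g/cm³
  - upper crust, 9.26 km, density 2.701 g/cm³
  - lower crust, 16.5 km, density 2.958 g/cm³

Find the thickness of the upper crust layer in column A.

Take the compensation level at the base of the deeper column (depth z_c below the surface of column A) and equate Σ ρ_i t_i down to z_c; mantle fills any gap and the z_c terms cancel.
Column A: x×2.727 + 20.6×2.992 + (z_c − 20.6 − x)×3.334
Column B: 1.03×0 + 2.15×1.927 + 9.26×2.701 + 16.5×2.958 + (z_c − 1.03 − 27.91)×3.334
The z_c×3.334 term appears on both sides and cancels. Collect the known terms of each column as K = Σ(ρt)_known − 3.334 × (depth of known layers): K_A = 61.6352 − 3.334×20.6 = −7.0452; K_B = 77.96131 − 3.334×(1.03 + 27.91) = −18.52465.
Balance: K_A − x×(3.334 − 2.727) = K_B, so x = (K_A − K_B)/(3.334 − 2.727) = 11.4794/0.607 = 18.9 km.

18.9 km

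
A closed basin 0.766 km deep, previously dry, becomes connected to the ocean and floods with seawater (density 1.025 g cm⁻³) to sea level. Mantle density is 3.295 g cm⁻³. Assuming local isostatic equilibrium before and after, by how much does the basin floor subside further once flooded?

After flooding the water column is d + s deep. Its weight must equal the weight of mantle displaced by the extra subsidence s: (d + s) ρ_w = s ρ_m.
s = d ρ_w / (ρ_m − ρ_w) = 0.766 km × 1.025/(3.295 − 1.025) = 0.346 km.

0.346 km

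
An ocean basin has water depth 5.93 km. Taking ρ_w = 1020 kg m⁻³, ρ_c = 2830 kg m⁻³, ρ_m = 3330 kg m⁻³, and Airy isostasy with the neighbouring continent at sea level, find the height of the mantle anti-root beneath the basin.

Balancing pressure at the compensation depth: replacing crust with seawater at the top is compensated by replacing crust with mantle at the base: d (ρ_c − ρ_w) = a (ρ_m − ρ_c).
a = d (ρ_c − ρ_w)/(ρ_m − ρ_c) = 5.93 km × 1810/500 = 21.5 km.

21.5 km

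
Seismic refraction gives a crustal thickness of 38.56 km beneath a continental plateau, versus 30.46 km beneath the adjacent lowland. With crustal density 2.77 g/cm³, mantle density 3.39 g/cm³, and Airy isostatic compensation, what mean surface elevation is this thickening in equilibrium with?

1.48 km

Excess crust Δ = 38.56 km − 30.46 km = 8.1 km, split between elevation h and root r with h + r = Δ.
Airy balance ρ_c h = (ρ_m − ρ_c) r gives r = h ρ_c/(ρ_m − ρ_c), so h (1 + ρ_c/(ρ_m − ρ_c)) = Δ, i.e. h = Δ (ρ_m − ρ_c)/ρ_m.
h = 8.1 km × 0.62/3.39 = 1.48 km.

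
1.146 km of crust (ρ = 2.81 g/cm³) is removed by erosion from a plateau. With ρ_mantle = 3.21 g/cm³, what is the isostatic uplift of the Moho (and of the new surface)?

Unloading: uplift u = e ρ_c/ρ_m = 1.146 km × 2.81/3.21 = 1 km.

1 km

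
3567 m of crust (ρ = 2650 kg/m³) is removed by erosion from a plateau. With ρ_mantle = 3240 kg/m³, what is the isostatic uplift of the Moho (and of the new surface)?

Unloading: uplift u = e ρ_c/ρ_m = 3567 m × 2650/3240 = 2920 m.

2920 m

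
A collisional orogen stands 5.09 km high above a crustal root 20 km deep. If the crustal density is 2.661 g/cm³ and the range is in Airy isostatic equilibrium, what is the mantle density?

3.34 g/cm³

Airy balance: ρ_c h = (ρ_m − ρ_c) r → ρ_m = ρ_c (1 + h/r).
ρ_m = 2.661 × (1 + 5.09 km/20 km) = 3.34 g/cm³.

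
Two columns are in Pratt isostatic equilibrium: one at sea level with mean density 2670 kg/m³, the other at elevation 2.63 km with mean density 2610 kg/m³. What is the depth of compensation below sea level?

ρ_ref D = ρ (D + h) → D (ρ_ref − ρ) = ρ h.
D = ρ h/(ρ_ref − ρ) = 2610 × 2.63 km/(2670 − 2610) = 114 km.

114 km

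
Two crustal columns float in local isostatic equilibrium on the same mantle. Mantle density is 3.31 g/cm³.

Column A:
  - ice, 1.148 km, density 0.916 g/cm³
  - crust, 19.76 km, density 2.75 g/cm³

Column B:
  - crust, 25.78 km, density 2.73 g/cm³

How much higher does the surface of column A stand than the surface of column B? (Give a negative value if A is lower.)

For any compensation level in the mantle, the mantle terms cancel and isostasy reduces to e = (Σt_A − Σt_B) − (Σ(ρt)_A − Σ(ρt)_B) / ρ_m.
Σt_A = 20.908 km; Σt_B = 25.78 km; Σ(ρt)_A = 55.391568; Σ(ρt)_B = 70.3794 (in km·g/cm³).
e = (20.908 − 25.78) − (55.391568 − 70.3794) / 3.31 = −0.344 km.

−0.344 km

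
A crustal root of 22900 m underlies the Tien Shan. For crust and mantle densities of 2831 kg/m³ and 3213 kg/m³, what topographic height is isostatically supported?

3090 m

For local isostatic compensation: ρ_c h = (ρ_m − ρ_c) r.
h = r (ρ_m − ρ_c) / ρ_c = 22900 m × (3213 − 2831) / 2831 = 3090 m.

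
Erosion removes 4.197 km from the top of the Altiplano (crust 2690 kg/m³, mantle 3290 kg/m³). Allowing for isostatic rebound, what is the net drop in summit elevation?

Rebound u = e ρ_c/ρ_m = 4.197 km × 2690/3290 = 3.432 km.
Net surface drop = e − u = 4.197 km − 3.432 km = e (ρ_m − ρ_c)/ρ_m = 0.765 km.

0.765 km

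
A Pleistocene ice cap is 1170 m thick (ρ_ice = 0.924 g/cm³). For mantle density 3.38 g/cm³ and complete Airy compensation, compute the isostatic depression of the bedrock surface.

320 m

By Archimedes' principle applied to the lithosphere: the ice load ρ_ice t is balanced by mantle displaced below, ρ_m s.
s = t ρ_ice / ρ_m = 1170 m × 0.924/3.38 = 320 m.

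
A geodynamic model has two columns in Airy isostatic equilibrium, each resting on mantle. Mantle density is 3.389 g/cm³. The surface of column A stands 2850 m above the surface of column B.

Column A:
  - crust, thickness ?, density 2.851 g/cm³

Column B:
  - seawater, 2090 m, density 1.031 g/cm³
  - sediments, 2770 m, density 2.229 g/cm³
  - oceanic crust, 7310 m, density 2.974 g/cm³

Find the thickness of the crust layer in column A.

38700 m

Take the compensation level at the base of the deeper column (depth z_c below the surface of column A) and equate Σ ρ_i t_i down to z_c; mantle fills any gap and the z_c terms cancel.
Column A: x×2.851 + (z_c − 0 − x)×3.389
Column B: 2850×0 + 2090×1.031 + 2770×2.229 + 7310×2.974 + (z_c − 2850 − 12170)×3.389
The z_c×3.389 term appears on both sides and cancels. Collect the known terms of each column as K = Σ(ρt)_known − 3.389 × (depth of known layers): K_A = 0 − 3.389×0 = 0; K_B = 30069.06 − 3.389×(2850 + 12170) = −20833.72.
Balance: K_A − x×(3.389 − 2.851) = K_B, so x = (K_A − K_B)/(3.389 − 2.851) = 20833.7/0.538 = 38700 m.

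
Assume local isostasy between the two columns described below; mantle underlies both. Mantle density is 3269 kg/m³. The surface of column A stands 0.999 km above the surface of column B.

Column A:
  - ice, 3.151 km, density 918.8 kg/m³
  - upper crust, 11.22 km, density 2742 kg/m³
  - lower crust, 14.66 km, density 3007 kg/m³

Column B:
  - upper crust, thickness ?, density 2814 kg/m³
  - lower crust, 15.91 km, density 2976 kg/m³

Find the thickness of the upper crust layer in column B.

20.3 km

Take the compensation level at the base of the deeper column (depth z_c below the surface of column A) and equate Σ ρ_i t_i down to z_c; mantle fills any gap and the z_c terms cancel.
Column A: 3.151×918.8 + 11.22×2742 + 14.66×3007 + (z_c − 29.031)×3269
Column B: 0.999×0 + x×2814 + 15.91×2976 + (z_c − 0.999 − 15.91 − x)×3269
The z_c×3269 term appears on both sides and cancels. Collect the known terms of each column as K = Σ(ρt)_known − 3269 × (depth of known layers): K_A = 77742.9988 − 3269×29.031 = −17159.3402; K_B = 47348.16 − 3269×(0.999 + 15.91) = −7927.361.
Balance: K_A = K_B − x×(3269 − 2814), so x = (K_B − K_A)/(3269 − 2814) = 9231.98/455 = 20.3 km.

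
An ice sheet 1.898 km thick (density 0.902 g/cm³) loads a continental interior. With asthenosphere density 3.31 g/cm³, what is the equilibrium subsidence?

0.517 km

By Archimedes' principle applied to the lithosphere: the ice load ρ_ice t is balanced by mantle displaced below, ρ_m s.
s = t ρ_ice / ρ_m = 1.898 km × 0.902/3.31 = 0.517 km.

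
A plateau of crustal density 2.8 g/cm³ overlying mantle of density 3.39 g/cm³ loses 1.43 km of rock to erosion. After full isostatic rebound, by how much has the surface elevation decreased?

0.249 km

Rebound u = e ρ_c/ρ_m = 1.43 km × 2.8/3.39 = 1.181 km.
Net surface drop = e − u = 1.43 km − 1.181 km = e (ρ_m − ρ_c)/ρ_m = 0.249 km.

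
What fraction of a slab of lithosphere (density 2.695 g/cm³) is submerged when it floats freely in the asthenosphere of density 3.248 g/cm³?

0.83

Submerged fraction = ρ_obj/ρ_fluid = 2.695/3.248 = 0.83.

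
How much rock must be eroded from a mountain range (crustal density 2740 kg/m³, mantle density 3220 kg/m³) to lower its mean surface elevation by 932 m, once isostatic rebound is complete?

Net drop Δ = e − u = e − e ρ_c/ρ_m = e (ρ_m − ρ_c)/ρ_m.
e = Δ ρ_m/(ρ_m − ρ_c) = 932 m × 3220/480 = 6250 m.

6250 m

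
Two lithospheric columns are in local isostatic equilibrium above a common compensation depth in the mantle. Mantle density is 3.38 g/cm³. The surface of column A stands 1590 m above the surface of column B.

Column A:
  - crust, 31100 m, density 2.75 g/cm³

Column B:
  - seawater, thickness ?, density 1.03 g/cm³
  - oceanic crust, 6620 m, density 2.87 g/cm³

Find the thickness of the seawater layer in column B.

4610 m

Take the compensation level at the base of the deeper column (depth z_c below the surface of column A) and equate Σ ρ_i t_i down to z_c; mantle fills any gap and the z_c terms cancel.
Column A: 31100×2.75 + (z_c − 31100)×3.38
Column B: 1590×0 + x×1.03 + 6620×2.87 + (z_c − 1590 − 6620 − x)×3.38
The z_c×3.38 term appears on both sides and cancels. Collect the known terms of each column as K = Σ(ρt)_known − 3.38 × (depth of known layers): K_A = 85525 − 3.38×31100 = −19593; K_B = 18999.4 − 3.38×(1590 + 6620) = −8750.4.
Balance: K_A = K_B − x×(3.38 − 1.03), so x = (K_B − K_A)/(3.38 − 1.03) = 10842.6/2.35 = 4610 m.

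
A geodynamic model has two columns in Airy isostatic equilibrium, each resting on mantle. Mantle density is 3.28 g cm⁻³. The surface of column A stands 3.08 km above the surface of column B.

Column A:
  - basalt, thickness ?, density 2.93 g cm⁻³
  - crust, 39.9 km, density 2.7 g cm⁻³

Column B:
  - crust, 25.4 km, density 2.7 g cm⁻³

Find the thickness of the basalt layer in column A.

Take the compensation level at the base of the deeper column (depth z_c below the surface of column A) and equate Σ ρ_i t_i down to z_c; mantle fills any gap and the z_c terms cancel.
Column A: x×2.93 + 39.9×2.7 + (z_c − 39.9 − x)×3.28
Column B: 3.08×0 + 25.4×2.7 + (z_c − 3.08 − 25.4)×3.28
The z_c×3.28 term appears on both sides and cancels. Collect the known terms of each column as K = Σ(ρt)_known − 3.28 × (depth of known layers): K_A = 107.73 − 3.28×39.9 = −23.142; K_B = 68.58 − 3.28×(3.08 + 25.4) = −24.8344.
Balance: K_A − x×(3.28 − 2.93) = K_B, so x = (K_A − K_B)/(3.28 − 2.93) = 1.6924/0.35 = 4.84 km.

4.84 km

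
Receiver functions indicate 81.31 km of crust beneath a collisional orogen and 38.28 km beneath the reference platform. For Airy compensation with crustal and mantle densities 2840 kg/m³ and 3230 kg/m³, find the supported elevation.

5.2 km

Excess crust Δ = 81.31 km − 38.28 km = 43.03 km, split between elevation h and root r with h + r = Δ.
Airy balance ρ_c h = (ρ_m − ρ_c) r gives r = h ρ_c/(ρ_m − ρ_c), so h (1 + ρ_c/(ρ_m − ρ_c)) = Δ, i.e. h = Δ (ρ_m − ρ_c)/ρ_m.
h = 43.03 km × 390/3230 = 5.2 km.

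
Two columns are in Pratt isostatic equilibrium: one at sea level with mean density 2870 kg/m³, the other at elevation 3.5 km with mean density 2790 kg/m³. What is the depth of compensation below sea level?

ρ_ref D = ρ (D + h) → D (ρ_ref − ρ) = ρ h.
D = ρ h/(ρ_ref − ρ) = 2790 × 3.5 km/(2870 − 2790) = 122 km.

122 km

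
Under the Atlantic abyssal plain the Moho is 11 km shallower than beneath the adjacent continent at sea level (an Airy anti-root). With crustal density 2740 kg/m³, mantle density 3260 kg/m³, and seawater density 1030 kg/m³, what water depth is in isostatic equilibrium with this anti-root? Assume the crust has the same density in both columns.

Replacing a thickness d of crust by seawater at the top must be balanced by replacing crust with mantle at the base: d (ρ_c − ρ_w) = a (ρ_m − ρ_c).
d = a (ρ_m − ρ_c)/(ρ_c − ρ_w) = 11 km × 520/1710 = 3.35 km.

3.35 km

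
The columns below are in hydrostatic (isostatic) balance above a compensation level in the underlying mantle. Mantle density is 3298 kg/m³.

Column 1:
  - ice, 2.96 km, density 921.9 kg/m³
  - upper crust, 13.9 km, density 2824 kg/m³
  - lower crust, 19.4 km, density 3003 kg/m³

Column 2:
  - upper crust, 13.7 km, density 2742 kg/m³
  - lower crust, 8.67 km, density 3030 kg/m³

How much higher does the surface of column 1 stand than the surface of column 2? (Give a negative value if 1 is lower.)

For any compensation level in the mantle, the mantle terms cancel and isostasy reduces to e = (Σt_1 − Σt_2) − (Σ(ρt)_1 − Σ(ρt)_2) / ρ_m.
Σt_1 = 36.26 km; Σt_2 = 22.37 km; Σ(ρt)_1 = 100240.624; Σ(ρt)_2 = 63835.5 (in km·kg/m³).
e = (36.26 − 22.37) − (100240.624 − 63835.5) / 3298 = 2.85 km.

2.85 km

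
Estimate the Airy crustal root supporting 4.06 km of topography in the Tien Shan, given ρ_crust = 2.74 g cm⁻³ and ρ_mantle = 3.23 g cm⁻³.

By Archimedes' principle applied to the lithosphere: the weight of the topography is balanced by the buoyancy of the root, ρ_c h = (ρ_m − ρ_c) r.
r = h · ρ_c / (ρ_m − ρ_c) = 4.06 km × 2.74 / (3.23 − 2.74) = 22.7 km.

22.7 km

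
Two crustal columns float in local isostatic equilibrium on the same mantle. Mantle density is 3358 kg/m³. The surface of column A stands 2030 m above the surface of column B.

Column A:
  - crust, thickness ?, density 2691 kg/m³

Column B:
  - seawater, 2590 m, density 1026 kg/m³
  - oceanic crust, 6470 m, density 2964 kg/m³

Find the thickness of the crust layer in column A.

23100 m

Take the compensation level at the base of the deeper column (depth z_c below the surface of column A) and equate Σ ρ_i t_i down to z_c; mantle fills any gap and the z_c terms cancel.
Column A: x×2691 + (z_c − 0 − x)×3358
Column B: 2030×0 + 2590×1026 + 6470×2964 + (z_c − 2030 − 9060)×3358
The z_c×3358 term appears on both sides and cancels. Collect the known terms of each column as K = Σ(ρt)_known − 3358 × (depth of known layers): K_A = 0 − 3358×0 = 0; K_B = 21834420 − 3358×(2030 + 9060) = −15405800.
Balance: K_A − x×(3358 − 2691) = K_B, so x = (K_A − K_B)/(3358 − 2691) = 15405800/667 = 23100 m.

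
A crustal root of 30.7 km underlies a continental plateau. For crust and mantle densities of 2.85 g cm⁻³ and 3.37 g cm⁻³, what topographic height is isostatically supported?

Balancing pressure at the compensation depth: ρ_c h = (ρ_m − ρ_c) r.
h = r (ρ_m − ρ_c) / ρ_c = 30.7 km × (3.37 − 2.85) / 2.85 = 5.6 km.

5.6 km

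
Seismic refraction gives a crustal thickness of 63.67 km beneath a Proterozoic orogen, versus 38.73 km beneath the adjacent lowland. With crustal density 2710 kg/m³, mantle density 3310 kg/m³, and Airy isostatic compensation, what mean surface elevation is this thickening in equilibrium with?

4.52 km

Excess crust Δ = 63.67 km − 38.73 km = 24.94 km, split between elevation h and root r with h + r = Δ.
Airy balance ρ_c h = (ρ_m − ρ_c) r gives r = h ρ_c/(ρ_m − ρ_c), so h (1 + ρ_c/(ρ_m − ρ_c)) = Δ, i.e. h = Δ (ρ_m − ρ_c)/ρ_m.
h = 24.94 km × 600/3310 = 4.52 km.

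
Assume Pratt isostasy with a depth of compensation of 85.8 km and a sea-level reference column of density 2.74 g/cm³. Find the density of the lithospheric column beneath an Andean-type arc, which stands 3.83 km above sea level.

2.62 g/cm³

Pratt balance: ρ_ref D = ρ (D + h).
ρ = ρ_ref D/(D + h) = 2.74 × 85.8 km/(85.8 km + 3.83 km) = 2.62 g/cm³.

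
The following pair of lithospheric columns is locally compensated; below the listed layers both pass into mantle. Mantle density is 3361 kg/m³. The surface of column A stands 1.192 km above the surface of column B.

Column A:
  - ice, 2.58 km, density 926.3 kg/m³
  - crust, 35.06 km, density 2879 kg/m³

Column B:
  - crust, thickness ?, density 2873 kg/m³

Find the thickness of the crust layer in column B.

Take the compensation level at the base of the deeper column (depth z_c below the surface of column A) and equate Σ ρ_i t_i down to z_c; mantle fills any gap and the z_c terms cancel.
Column A: 2.58×926.3 + 35.06×2879 + (z_c − 37.64)×3361
Column B: 1.192×0 + x×2873 + (z_c − 1.192 − 0 − x)×3361
The z_c×3361 term appears on both sides and cancels. Collect the known terms of each column as K = Σ(ρt)_known − 3361 × (depth of known layers): K_A = 103327.594 − 3361×37.64 = −23180.446; K_B = 0 − 3361×(1.192 + 0) = −4006.312.
Balance: K_A = K_B − x×(3361 − 2873), so x = (K_B − K_A)/(3361 − 2873) = 19174.1/488 = 39.3 km.

39.3 km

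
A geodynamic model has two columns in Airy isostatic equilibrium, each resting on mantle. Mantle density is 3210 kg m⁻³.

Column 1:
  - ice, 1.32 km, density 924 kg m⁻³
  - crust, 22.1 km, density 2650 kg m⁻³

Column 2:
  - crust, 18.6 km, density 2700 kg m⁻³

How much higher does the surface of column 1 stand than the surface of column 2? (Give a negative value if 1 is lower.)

1.84 km

For any compensation level in the mantle, the mantle terms cancel and isostasy reduces to e = (Σt_1 − Σt_2) − (Σ(ρt)_1 − Σ(ρt)_2) / ρ_m.
Σt_1 = 23.42 km; Σt_2 = 18.6 km; Σ(ρt)_1 = 59784.68; Σ(ρt)_2 = 50220 (in km·kg m⁻³).
e = (23.42 − 18.6) − (59784.68 − 50220) / 3210 = 1.84 km.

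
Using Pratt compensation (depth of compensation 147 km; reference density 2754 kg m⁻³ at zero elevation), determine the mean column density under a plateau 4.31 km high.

2680 kg m⁻³

Pratt balance: ρ_ref D = ρ (D + h).
ρ = ρ_ref D/(D + h) = 2754 × 147 km/(147 km + 4.31 km) = 2680 kg m⁻³.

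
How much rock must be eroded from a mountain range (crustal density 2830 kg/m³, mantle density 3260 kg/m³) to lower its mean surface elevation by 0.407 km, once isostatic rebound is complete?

3.09 km

Net drop Δ = e − u = e − e ρ_c/ρ_m = e (ρ_m − ρ_c)/ρ_m.
e = Δ ρ_m/(ρ_m − ρ_c) = 0.407 km × 3260/430 = 3.09 km.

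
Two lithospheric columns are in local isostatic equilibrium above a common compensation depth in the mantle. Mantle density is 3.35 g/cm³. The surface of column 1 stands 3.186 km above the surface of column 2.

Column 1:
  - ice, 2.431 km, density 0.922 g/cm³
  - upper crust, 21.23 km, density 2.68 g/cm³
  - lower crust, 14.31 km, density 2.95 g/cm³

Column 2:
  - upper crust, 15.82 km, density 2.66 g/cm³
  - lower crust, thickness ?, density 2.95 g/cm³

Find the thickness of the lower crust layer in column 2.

10.7 km

Take the compensation level at the base of the deeper column (depth z_c below the surface of column 1) and equate Σ ρ_i t_i down to z_c; mantle fills any gap and the z_c terms cancel.
Column 1: 2.431×0.922 + 21.23×2.68 + 14.31×2.95 + (z_c − 37.971)×3.35
Column 2: 3.186×0 + 15.82×2.66 + x×2.95 + (z_c − 3.186 − 15.82 − x)×3.35
The z_c×3.35 term appears on both sides and cancels. Collect the known terms of each column as K = Σ(ρt)_known − 3.35 × (depth of known layers): K_1 = 101.352282 − 3.35×37.971 = −25.850568; K_2 = 42.0812 − 3.35×(3.186 + 15.82) = −21.5889.
Balance: K_1 = K_2 − x×(3.35 − 2.95), so x = (K_2 − K_1)/(3.35 − 2.95) = 4.26167/0.4 = 10.7 km.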